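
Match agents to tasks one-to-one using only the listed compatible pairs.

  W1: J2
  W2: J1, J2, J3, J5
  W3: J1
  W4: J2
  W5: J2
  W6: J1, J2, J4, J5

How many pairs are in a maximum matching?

Unit-capacity flow: source→left, listed edges, right→sink; max matching = max flow.
Augmenting path W1→J2 (+1); matched 1.
Augmenting path W2→J1 (+1); matched 2.
Augmenting path W6→J4 (+1); matched 3.
Augmenting path W3→J1→W2→J3 (+1); matched 4.
No augmenting path remains; maximum matching = 4.
König certificate: {W2, W3, W6, J2} is a vertex cover of size 4 (every listed pair touches it), so no matching can be larger.

4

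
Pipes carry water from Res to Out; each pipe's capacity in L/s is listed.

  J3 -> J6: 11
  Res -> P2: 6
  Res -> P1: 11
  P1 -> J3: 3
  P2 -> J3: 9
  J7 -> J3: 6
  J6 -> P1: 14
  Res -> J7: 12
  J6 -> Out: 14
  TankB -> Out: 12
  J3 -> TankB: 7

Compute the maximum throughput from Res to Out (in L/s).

15

Augment Res→P2→J3→TankB→Out: bottleneck 6, flow now 6.
Augment Res→J7→J3→TankB→Out: bottleneck 1, flow now 7.
Augment Res→J7→J3→J6→Out: bottleneck 5, flow now 12.
Augment Res→P1→J3→J6→Out: bottleneck 3, flow now 15.
No augmenting path remains; maximum flow = 15.
In the residual graph, reachable from Res: {Res, J7, P1}.
Min-cut edges: Res→P2 (6), J7→J3 (6), P1→J3 (3); capacity 6 + 6 + 3 = 15.
This cut is saturated, so no flow can exceed 15.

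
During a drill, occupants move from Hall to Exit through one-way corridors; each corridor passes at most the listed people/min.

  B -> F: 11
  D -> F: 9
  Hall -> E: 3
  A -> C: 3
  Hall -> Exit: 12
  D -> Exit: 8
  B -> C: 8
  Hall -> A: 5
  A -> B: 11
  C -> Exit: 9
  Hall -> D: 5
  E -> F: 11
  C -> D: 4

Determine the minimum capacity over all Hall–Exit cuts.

Augment Hall→Exit: bottleneck 12, flow now 12.
Augment Hall→D→Exit: bottleneck 5, flow now 17.
Augment Hall→A→C→Exit: bottleneck 3, flow now 20.
Augment Hall→A→B→C→Exit: bottleneck 2, flow now 22.
No augmenting path remains; maximum flow = 22.
By max-flow min-cut, the minimum cut capacity equals the max flow.
In the residual graph, reachable from Hall: {Hall, E, F}.
Min-cut edges: Hall→A (5), Hall→D (5), Hall→Exit (12); capacity 5 + 5 + 12 = 22.

22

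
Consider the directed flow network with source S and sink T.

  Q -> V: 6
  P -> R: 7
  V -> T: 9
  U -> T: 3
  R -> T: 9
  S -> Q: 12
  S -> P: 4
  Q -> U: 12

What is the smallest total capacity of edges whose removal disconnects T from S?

13

Augment S→P→R→T: bottleneck 4, flow now 4.
Augment S→Q→U→T: bottleneck 3, flow now 7.
Augment S→Q→V→T: bottleneck 6, flow now 13.
No augmenting path remains; maximum flow = 13.
By max-flow min-cut, the minimum cut capacity equals the max flow.
In the residual graph, reachable from S: {S, Q, U}.
Min-cut edges: S→P (4), Q→V (6), U→T (3); capacity 4 + 6 + 3 = 13.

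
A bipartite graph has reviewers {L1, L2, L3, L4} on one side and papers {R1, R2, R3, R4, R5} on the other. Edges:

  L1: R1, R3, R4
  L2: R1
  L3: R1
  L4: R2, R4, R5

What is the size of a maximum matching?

Unit-capacity flow: source→left, listed edges, right→sink; max matching = max flow.
Augmenting path L1→R1 (+1); matched 1.
Augmenting path L4→R2 (+1); matched 2.
Augmenting path L2→R1→L1→R3 (+1); matched 3.
No augmenting path remains; maximum matching = 3.
König certificate: {L1, L4, R1} is a vertex cover of size 3 (every listed pair touches it), so no matching can be larger.

3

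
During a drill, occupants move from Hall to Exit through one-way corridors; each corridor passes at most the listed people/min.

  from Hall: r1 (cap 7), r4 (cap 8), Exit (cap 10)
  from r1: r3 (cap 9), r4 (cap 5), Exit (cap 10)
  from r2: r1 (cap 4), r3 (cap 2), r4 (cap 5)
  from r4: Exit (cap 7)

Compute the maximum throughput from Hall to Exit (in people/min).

Augment Hall→Exit: bottleneck 10, flow now 10.
Augment Hall→r1→Exit: bottleneck 7, flow now 17.
Augment Hall→r4→Exit: bottleneck 7, flow now 24.
No augmenting path remains; maximum flow = 24.
In the residual graph, reachable from Hall: {Hall, r4}.
Min-cut edges: Hall→r1 (7), Hall→Exit (10), r4→Exit (7); capacity 7 + 10 + 7 = 24.
This cut is saturated, so no flow can exceed 24.

24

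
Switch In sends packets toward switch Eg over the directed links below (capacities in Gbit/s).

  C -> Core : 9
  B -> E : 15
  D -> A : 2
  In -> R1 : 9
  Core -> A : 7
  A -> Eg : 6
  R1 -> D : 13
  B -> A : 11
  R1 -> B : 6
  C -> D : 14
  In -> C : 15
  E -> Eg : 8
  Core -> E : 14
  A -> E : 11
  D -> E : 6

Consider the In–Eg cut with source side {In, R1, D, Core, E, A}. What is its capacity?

Edges leaving {In, R1, D, Core, E, A}: In→C (15), R1→B (6), E→Eg (8), A→Eg (6).
Cut capacity = 15 + 6 + 8 + 6 = 35.

35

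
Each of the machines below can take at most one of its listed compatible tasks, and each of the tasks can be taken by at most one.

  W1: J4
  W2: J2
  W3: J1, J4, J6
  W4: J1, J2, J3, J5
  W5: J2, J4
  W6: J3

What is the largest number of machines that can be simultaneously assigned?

Unit-capacity flow: source→left, listed edges, right→sink; max matching = max flow.
Augmenting path W1→J4 (+1); matched 1.
Augmenting path W2→J2 (+1); matched 2.
Augmenting path W3→J1 (+1); matched 3.
Augmenting path W4→J3 (+1); matched 4.
Augmenting path W6→J3→W4→J5 (+1); matched 5.
No augmenting path remains; maximum matching = 5.
König certificate: {W3, W4, W6, J2, J4} is a vertex cover of size 5 (every listed pair touches it), so no matching can be larger.

5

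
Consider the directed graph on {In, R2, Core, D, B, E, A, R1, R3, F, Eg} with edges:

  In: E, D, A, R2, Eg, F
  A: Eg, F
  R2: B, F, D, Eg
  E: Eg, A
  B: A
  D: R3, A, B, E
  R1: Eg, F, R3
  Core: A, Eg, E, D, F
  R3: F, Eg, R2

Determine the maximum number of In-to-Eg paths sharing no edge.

Assign every edge capacity 1; by Menger, the answer equals the max flow.
Path In→Eg (+1); total 1.
Path In→R2→Eg (+1); total 2.
Path In→E→Eg (+1); total 3.
Path In→A→Eg (+1); total 4.
Path In→D→R3→Eg (+1); total 5.
No residual In→Eg path; max flow = 5.
Certifying cut of size 5: {In→A, In→D, In→E, In→Eg, In→R2}.

5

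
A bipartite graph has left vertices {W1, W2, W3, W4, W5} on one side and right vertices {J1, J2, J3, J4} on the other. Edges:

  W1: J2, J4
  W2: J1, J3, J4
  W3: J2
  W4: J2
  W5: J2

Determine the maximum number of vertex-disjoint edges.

3

Unit-capacity flow: source→left, listed edges, right→sink; max matching = max flow.
Augmenting path W1→J2 (+1); matched 1.
Augmenting path W2→J1 (+1); matched 2.
Augmenting path W3→J2→W1→J4 (+1); matched 3.
No augmenting path remains; maximum matching = 3.
König certificate: {W1, W2, J2} is a vertex cover of size 3 (every listed pair touches it), so no matching can be larger.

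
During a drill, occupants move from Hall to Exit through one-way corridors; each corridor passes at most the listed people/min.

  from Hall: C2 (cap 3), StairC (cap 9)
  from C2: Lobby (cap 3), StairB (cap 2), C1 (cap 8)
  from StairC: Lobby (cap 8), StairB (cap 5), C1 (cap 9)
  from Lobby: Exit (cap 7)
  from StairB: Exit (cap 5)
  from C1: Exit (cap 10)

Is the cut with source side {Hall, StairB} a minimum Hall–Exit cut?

Given cut capacity: 3 + 9 + 5 = 17.
Augment Hall→C2→Lobby→Exit: bottleneck 3, flow now 3.
Augment Hall→StairC→Lobby→Exit: bottleneck 4, flow now 7.
Augment Hall→StairC→StairB→Exit: bottleneck 5, flow now 12.
No augmenting path remains; maximum flow = 12.
In the residual graph, reachable from Hall: {Hall}.
Min-cut edges: Hall→C2 (3), Hall→StairC (9); capacity 3 + 9 = 12.
Cut capacity 17 exceeds the max flow 12, so it is not minimum.

No — its capacity is 17, but the minimum cut has capacity 12.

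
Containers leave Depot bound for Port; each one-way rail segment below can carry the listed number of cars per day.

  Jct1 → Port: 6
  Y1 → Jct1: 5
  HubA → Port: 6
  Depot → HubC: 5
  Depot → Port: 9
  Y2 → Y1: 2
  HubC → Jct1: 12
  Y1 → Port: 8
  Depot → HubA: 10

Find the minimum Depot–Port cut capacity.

Augment Depot→Port: bottleneck 9, flow now 9.
Augment Depot→HubA→Port: bottleneck 6, flow now 15.
Augment Depot→HubC→Jct1→Port: bottleneck 5, flow now 20.
No augmenting path remains; maximum flow = 20.
By max-flow min-cut, the minimum cut capacity equals the max flow.
In the residual graph, reachable from Depot: {Depot, HubA}.
Min-cut edges: Depot→HubC (5), Depot→Port (9), HubA→Port (6); capacity 5 + 9 + 6 = 20.

20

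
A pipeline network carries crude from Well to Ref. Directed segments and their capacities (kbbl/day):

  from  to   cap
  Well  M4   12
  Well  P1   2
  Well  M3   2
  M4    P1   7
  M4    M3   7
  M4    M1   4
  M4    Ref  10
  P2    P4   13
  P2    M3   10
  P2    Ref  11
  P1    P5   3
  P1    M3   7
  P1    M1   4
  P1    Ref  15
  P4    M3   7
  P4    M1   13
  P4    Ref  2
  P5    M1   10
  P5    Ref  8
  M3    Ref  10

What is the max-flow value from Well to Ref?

Augment Well→M4→Ref: bottleneck 10, flow now 10.
Augment Well→P1→Ref: bottleneck 2, flow now 12.
Augment Well→M3→Ref: bottleneck 2, flow now 14.
Augment Well→M4→P1→Ref: bottleneck 2, flow now 16.
No augmenting path remains; maximum flow = 16.
In the residual graph, reachable from Well: {Well}.
Min-cut edges: Well→M4 (12), Well→P1 (2), Well→M3 (2); capacity 12 + 2 + 2 = 16.
This cut is saturated, so no flow can exceed 16.

16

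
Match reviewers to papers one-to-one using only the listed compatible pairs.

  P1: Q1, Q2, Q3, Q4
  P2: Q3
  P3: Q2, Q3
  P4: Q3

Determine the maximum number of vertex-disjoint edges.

Unit-capacity flow: source→left, listed edges, right→sink; max matching = max flow.
Augmenting path P1→Q1 (+1); matched 1.
Augmenting path P2→Q3 (+1); matched 2.
Augmenting path P3→Q2 (+1); matched 3.
No augmenting path remains; maximum matching = 3.
König certificate: {P1, P3, Q3} is a vertex cover of size 3 (every listed pair touches it), so no matching can be larger.

3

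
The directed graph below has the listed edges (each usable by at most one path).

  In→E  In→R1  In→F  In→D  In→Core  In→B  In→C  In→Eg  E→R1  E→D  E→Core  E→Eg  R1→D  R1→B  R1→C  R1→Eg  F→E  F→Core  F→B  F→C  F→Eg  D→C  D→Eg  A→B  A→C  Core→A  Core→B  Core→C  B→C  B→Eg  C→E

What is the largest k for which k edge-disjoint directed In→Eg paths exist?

Assign every edge capacity 1; by Menger, the answer equals the max flow.
Path In→Eg (+1); total 1.
Path In→E→Eg (+1); total 2.
Path In→R1→Eg (+1); total 3.
Path In→F→Eg (+1); total 4.
Path In→D→Eg (+1); total 5.
Path In→B→Eg (+1); total 6.
No residual In→Eg path; max flow = 6.
Certifying cut of size 6: {B→Eg, D→Eg, E→Eg, In→Eg, In→F, R1→Eg}.

6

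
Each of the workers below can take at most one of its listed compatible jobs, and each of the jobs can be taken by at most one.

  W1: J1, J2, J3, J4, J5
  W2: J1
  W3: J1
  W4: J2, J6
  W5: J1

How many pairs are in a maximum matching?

Unit-capacity flow: source→left, listed edges, right→sink; max matching = max flow.
Augmenting path W1→J1 (+1); matched 1.
Augmenting path W4→J2 (+1); matched 2.
Augmenting path W2→J1→W1→J3 (+1); matched 3.
No augmenting path remains; maximum matching = 3.
König certificate: {W1, W4, J1} is a vertex cover of size 3 (every listed pair touches it), so no matching can be larger.

3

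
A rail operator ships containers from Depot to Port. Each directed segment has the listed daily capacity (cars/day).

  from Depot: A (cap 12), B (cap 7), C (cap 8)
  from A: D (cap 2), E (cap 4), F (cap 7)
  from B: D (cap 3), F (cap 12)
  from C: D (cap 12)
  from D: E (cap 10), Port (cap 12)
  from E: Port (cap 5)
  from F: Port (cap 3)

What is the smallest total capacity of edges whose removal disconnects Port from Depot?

Augment Depot→A→D→Port: bottleneck 2, flow now 2.
Augment Depot→A→E→Port: bottleneck 4, flow now 6.
Augment Depot→A→F→Port: bottleneck 3, flow now 9.
Augment Depot→B→D→Port: bottleneck 3, flow now 12.
Augment Depot→C→D→Port: bottleneck 7, flow now 19.
Augment Depot→C→D→E→Port: bottleneck 1, flow now 20.
No augmenting path remains; maximum flow = 20.
By max-flow min-cut, the minimum cut capacity equals the max flow.
In the residual graph, reachable from Depot: {Depot, A, B, F}.
Min-cut edges: Depot→C (8), A→D (2), A→E (4), B→D (3), F→Port (3); capacity 8 + 2 + 4 + 3 + 3 = 20.

20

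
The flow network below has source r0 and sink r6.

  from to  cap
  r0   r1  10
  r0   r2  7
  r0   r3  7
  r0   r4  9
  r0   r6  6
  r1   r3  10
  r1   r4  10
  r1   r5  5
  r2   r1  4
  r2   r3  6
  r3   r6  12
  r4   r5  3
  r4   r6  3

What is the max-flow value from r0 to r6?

21

Augment r0→r6: bottleneck 6, flow now 6.
Augment r0→r3→r6: bottleneck 7, flow now 13.
Augment r0→r4→r6: bottleneck 3, flow now 16.
Augment r0→r1→r3→r6: bottleneck 5, flow now 21.
No augmenting path remains; maximum flow = 21.
In the residual graph, reachable from r0: {r0, r1, r2, r3, r4, r5}.
Min-cut edges: r0→r6 (6), r3→r6 (12), r4→r6 (3); capacity 6 + 12 + 3 = 21.
This cut is saturated, so no flow can exceed 21.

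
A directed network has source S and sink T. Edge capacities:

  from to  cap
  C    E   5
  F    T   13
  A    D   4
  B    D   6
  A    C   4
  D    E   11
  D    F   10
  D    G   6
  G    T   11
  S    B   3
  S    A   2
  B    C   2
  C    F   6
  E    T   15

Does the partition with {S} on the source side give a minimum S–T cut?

Given cut capacity: 2 + 3 = 5.
Augment S→A→C→E→T: bottleneck 2, flow now 2.
Augment S→B→C→E→T: bottleneck 2, flow now 4.
Augment S→B→D→E→T: bottleneck 1, flow now 5.
No augmenting path remains; maximum flow = 5.
Cut capacity 5 equals the max flow, so it is a minimum cut.

Yes — it is a minimum cut (capacity 5).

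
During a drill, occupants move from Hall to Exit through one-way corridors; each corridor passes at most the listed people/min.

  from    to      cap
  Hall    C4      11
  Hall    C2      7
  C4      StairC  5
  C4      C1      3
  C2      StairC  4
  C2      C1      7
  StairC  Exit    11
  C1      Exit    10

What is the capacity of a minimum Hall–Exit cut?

Augment Hall→C4→StairC→Exit: bottleneck 5, flow now 5.
Augment Hall→C4→C1→Exit: bottleneck 3, flow now 8.
Augment Hall→C2→StairC→Exit: bottleneck 4, flow now 12.
Augment Hall→C2→C1→Exit: bottleneck 3, flow now 15.
No augmenting path remains; maximum flow = 15.
By max-flow min-cut, the minimum cut capacity equals the max flow.
In the residual graph, reachable from Hall: {Hall, C4}.
Min-cut edges: Hall→C2 (7), C4→StairC (5), C4→C1 (3); capacity 7 + 5 + 3 = 15.

15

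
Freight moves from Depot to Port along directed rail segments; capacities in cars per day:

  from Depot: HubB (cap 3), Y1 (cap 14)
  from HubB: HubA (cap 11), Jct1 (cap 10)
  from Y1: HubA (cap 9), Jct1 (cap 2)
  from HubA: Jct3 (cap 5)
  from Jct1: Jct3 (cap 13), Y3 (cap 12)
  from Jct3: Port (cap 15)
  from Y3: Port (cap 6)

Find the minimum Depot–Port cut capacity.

Augment Depot→HubB→HubA→Jct3→Port: bottleneck 3, flow now 3.
Augment Depot→Y1→HubA→Jct3→Port: bottleneck 2, flow now 5.
Augment Depot→Y1→Jct1→Jct3→Port: bottleneck 2, flow now 7.
Augment Depot→Y1→HubA→HubB→Jct1→Jct3→Port: bottleneck 3, flow now 10. (uses reverse residual edge)
No augmenting path remains; maximum flow = 10.
By max-flow min-cut, the minimum cut capacity equals the max flow.
In the residual graph, reachable from Depot: {Depot, Y1, HubA}.
Min-cut edges: Depot→HubB (3), Y1→Jct1 (2), HubA→Jct3 (5); capacity 3 + 2 + 5 = 10.

10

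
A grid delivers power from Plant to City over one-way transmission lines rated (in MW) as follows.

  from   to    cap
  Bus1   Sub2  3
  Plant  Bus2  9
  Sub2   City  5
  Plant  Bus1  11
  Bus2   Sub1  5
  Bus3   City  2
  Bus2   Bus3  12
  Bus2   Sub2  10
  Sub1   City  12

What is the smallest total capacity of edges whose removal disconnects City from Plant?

Augment Plant→Bus1→Sub2→City: bottleneck 3, flow now 3.
Augment Plant→Bus2→Sub2→City: bottleneck 2, flow now 5.
Augment Plant→Bus2→Bus3→City: bottleneck 2, flow now 7.
Augment Plant→Bus2→Sub1→City: bottleneck 5, flow now 12.
No augmenting path remains; maximum flow = 12.
By max-flow min-cut, the minimum cut capacity equals the max flow.
In the residual graph, reachable from Plant: {Plant, Bus1}.
Min-cut edges: Plant→Bus2 (9), Bus1→Sub2 (3); capacity 9 + 3 = 12.

12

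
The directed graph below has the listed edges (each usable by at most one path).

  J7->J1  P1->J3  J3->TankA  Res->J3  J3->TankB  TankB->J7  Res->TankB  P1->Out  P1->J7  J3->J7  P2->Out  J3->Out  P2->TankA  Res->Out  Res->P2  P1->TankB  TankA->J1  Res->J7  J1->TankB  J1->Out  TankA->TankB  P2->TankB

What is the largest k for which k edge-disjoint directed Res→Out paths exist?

4

Assign every edge capacity 1; by Menger, the answer equals the max flow.
Path Res→Out (+1); total 1.
Path Res→J3→Out (+1); total 2.
Path Res→P2→Out (+1); total 3.
Path Res→J7→J1→Out (+1); total 4.
No residual Res→Out path; max flow = 4.
Certifying cut of size 4: {J7→J1, Res→J3, Res→Out, Res→P2}.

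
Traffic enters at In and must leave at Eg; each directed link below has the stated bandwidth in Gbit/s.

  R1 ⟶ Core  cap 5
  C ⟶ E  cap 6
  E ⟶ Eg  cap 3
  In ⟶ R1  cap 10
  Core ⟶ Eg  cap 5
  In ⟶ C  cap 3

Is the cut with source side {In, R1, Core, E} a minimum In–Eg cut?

No — its capacity is 11, but the minimum cut has capacity 8.

Given cut capacity: 3 + 5 + 3 = 11.
Augment In→R1→Core→Eg: bottleneck 5, flow now 5.
Augment In→C→E→Eg: bottleneck 3, flow now 8.
No augmenting path remains; maximum flow = 8.
In the residual graph, reachable from In: {In, R1}.
Min-cut edges: In→C (3), R1→Core (5); capacity 3 + 5 = 8.
Cut capacity 11 exceeds the max flow 8, so it is not minimum.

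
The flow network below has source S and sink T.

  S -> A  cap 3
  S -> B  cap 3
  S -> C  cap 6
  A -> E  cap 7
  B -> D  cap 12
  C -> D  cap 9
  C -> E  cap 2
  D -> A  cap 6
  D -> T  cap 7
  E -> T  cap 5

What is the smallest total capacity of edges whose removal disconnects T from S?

12

Augment S→A→E→T: bottleneck 3, flow now 3.
Augment S→B→D→T: bottleneck 3, flow now 6.
Augment S→C→D→T: bottleneck 4, flow now 10.
Augment S→C→E→T: bottleneck 2, flow now 12.
No augmenting path remains; maximum flow = 12.
By max-flow min-cut, the minimum cut capacity equals the max flow.
In the residual graph, reachable from S: {S}.
Min-cut edges: S→A (3), S→B (3), S→C (6); capacity 3 + 3 + 6 = 12.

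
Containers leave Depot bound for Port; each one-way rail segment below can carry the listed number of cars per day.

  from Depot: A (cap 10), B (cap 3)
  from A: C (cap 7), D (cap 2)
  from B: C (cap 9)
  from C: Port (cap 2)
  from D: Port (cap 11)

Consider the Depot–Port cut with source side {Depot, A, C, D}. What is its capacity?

16

Edges leaving {Depot, A, C, D}: Depot→B (3), C→Port (2), D→Port (11).
Cut capacity = 3 + 2 + 11 = 16.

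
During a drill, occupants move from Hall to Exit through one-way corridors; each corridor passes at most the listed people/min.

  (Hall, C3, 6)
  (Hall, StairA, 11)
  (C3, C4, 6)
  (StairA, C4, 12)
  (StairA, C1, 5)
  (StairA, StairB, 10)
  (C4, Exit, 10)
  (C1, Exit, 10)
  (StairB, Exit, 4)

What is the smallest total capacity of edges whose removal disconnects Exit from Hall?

17

Augment Hall→C3→C4→Exit: bottleneck 6, flow now 6.
Augment Hall→StairA→C4→Exit: bottleneck 4, flow now 10.
Augment Hall→StairA→C1→Exit: bottleneck 5, flow now 15.
Augment Hall→StairA→StairB→Exit: bottleneck 2, flow now 17.
No augmenting path remains; maximum flow = 17.
By max-flow min-cut, the minimum cut capacity equals the max flow.
In the residual graph, reachable from Hall: {Hall}.
Min-cut edges: Hall→C3 (6), Hall→StairA (11); capacity 6 + 11 = 17.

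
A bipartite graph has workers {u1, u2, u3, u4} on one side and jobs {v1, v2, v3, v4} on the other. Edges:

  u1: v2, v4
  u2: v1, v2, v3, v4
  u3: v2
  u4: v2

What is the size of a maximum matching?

3

Unit-capacity flow: source→left, listed edges, right→sink; max matching = max flow.
Augmenting path u1→v2 (+1); matched 1.
Augmenting path u2→v1 (+1); matched 2.
Augmenting path u3→v2→u1→v4 (+1); matched 3.
No augmenting path remains; maximum matching = 3.
König certificate: {u1, u2, v2} is a vertex cover of size 3 (every listed pair touches it), so no matching can be larger.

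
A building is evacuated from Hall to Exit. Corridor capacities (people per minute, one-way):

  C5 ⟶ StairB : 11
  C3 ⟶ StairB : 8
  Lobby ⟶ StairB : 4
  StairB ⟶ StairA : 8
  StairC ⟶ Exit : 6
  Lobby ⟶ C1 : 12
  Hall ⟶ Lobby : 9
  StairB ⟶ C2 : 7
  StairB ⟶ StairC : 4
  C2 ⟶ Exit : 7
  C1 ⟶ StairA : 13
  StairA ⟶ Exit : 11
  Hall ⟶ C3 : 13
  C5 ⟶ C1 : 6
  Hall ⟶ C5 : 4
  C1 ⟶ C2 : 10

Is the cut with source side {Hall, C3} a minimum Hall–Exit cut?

Yes — it is a minimum cut (capacity 21).

Given cut capacity: 9 + 4 + 8 = 21.
Augment Hall→Lobby→C1→C2→Exit: bottleneck 7, flow now 7.
Augment Hall→Lobby→C1→StairA→Exit: bottleneck 2, flow now 9.
Augment Hall→C3→StairB→StairC→Exit: bottleneck 4, flow now 13.
Augment Hall→C3→StairB→StairA→Exit: bottleneck 4, flow now 17.
Augment Hall→C5→C1→StairA→Exit: bottleneck 4, flow now 21.
No augmenting path remains; maximum flow = 21.
Cut capacity 21 equals the max flow, so it is a minimum cut.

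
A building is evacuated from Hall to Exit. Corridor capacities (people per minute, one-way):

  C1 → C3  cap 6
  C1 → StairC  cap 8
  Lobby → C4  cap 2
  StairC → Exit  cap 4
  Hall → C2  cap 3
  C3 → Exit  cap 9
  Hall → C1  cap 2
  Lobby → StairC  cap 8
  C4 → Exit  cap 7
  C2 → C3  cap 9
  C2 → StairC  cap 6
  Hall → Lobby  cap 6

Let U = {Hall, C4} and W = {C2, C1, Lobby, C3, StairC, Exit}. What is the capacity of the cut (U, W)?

Edges leaving {Hall, C4}: Hall→C2 (3), Hall→C1 (2), Hall→Lobby (6), C4→Exit (7).
Cut capacity = 3 + 2 + 6 + 7 = 18.

18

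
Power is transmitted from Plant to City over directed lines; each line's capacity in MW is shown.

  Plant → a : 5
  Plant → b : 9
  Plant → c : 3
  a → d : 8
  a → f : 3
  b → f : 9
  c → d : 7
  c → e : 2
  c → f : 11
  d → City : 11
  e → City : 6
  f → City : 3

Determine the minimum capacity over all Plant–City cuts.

Augment Plant→a→d→City: bottleneck 5, flow now 5.
Augment Plant→b→f→City: bottleneck 3, flow now 8.
Augment Plant→c→d→City: bottleneck 3, flow now 11.
No augmenting path remains; maximum flow = 11.
By max-flow min-cut, the minimum cut capacity equals the max flow.
In the residual graph, reachable from Plant: {Plant, b, f}.
Min-cut edges: Plant→a (5), Plant→c (3), f→City (3); capacity 5 + 3 + 3 = 11.

11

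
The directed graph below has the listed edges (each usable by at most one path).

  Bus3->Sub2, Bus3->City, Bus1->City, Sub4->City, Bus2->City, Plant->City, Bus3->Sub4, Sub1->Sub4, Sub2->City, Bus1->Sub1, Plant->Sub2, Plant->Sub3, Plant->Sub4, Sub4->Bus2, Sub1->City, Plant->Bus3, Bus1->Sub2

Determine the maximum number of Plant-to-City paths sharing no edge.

Assign every edge capacity 1; by Menger, the answer equals the max flow.
Path Plant→City (+1); total 1.
Path Plant→Bus3→City (+1); total 2.
Path Plant→Sub4→City (+1); total 3.
Path Plant→Sub2→City (+1); total 4.
No residual Plant→City path; max flow = 4.
Certifying cut of size 4: {Plant→Bus3, Plant→City, Plant→Sub2, Plant→Sub4}.

4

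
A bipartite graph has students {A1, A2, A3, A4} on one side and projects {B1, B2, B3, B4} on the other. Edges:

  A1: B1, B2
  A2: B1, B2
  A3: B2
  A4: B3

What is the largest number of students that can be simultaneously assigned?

3

Unit-capacity flow: source→left, listed edges, right→sink; max matching = max flow.
Augmenting path A1→B1 (+1); matched 1.
Augmenting path A2→B2 (+1); matched 2.
Augmenting path A4→B3 (+1); matched 3.
No augmenting path remains; maximum matching = 3.
König certificate: {A4, B1, B2} is a vertex cover of size 3 (every listed pair touches it), so no matching can be larger.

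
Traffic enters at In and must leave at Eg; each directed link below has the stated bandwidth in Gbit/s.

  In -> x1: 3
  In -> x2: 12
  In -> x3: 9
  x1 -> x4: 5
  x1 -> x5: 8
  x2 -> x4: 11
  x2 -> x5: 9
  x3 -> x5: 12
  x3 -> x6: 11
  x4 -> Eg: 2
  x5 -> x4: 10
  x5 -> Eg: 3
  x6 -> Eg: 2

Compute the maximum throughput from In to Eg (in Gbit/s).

Augment In→x1→x4→Eg: bottleneck 2, flow now 2.
Augment In→x1→x5→Eg: bottleneck 1, flow now 3.
Augment In→x2→x5→Eg: bottleneck 2, flow now 5.
Augment In→x3→x6→Eg: bottleneck 2, flow now 7.
No augmenting path remains; maximum flow = 7.
In the residual graph, reachable from In: {In, x1, x2, x3, x4, x5, x6}.
Min-cut edges: x4→Eg (2), x5→Eg (3), x6→Eg (2); capacity 2 + 3 + 2 = 7.
This cut is saturated, so no flow can exceed 7.

7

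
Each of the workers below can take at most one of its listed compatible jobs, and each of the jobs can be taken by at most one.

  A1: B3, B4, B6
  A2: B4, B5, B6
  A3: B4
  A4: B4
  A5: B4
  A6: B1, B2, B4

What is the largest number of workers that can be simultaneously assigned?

4

Unit-capacity flow: source→left, listed edges, right→sink; max matching = max flow.
Augmenting path A1→B3 (+1); matched 1.
Augmenting path A2→B4 (+1); matched 2.
Augmenting path A6→B1 (+1); matched 3.
Augmenting path A3→B4→A2→B5 (+1); matched 4.
No augmenting path remains; maximum matching = 4.
König certificate: {A1, A2, A6, B4} is a vertex cover of size 4 (every listed pair touches it), so no matching can be larger.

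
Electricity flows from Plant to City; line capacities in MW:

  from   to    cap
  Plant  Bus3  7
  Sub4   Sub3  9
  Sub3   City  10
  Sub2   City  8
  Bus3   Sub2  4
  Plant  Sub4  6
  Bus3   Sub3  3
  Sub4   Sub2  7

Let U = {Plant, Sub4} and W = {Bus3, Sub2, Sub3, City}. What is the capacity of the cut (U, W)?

23

Edges leaving {Plant, Sub4}: Plant→Bus3 (7), Sub4→Sub2 (7), Sub4→Sub3 (9).
Cut capacity = 7 + 7 + 9 = 23.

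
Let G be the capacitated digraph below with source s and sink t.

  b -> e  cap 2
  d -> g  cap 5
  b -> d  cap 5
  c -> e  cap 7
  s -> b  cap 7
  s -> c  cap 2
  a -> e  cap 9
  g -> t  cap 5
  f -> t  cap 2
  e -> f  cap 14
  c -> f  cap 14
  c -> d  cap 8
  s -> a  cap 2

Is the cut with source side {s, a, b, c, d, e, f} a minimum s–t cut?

Yes — it is a minimum cut (capacity 7).

Given cut capacity: 5 + 2 = 7.
Augment s→c→f→t: bottleneck 2, flow now 2.
Augment s→b→d→g→t: bottleneck 5, flow now 7.
No augmenting path remains; maximum flow = 7.
Cut capacity 7 equals the max flow, so it is a minimum cut.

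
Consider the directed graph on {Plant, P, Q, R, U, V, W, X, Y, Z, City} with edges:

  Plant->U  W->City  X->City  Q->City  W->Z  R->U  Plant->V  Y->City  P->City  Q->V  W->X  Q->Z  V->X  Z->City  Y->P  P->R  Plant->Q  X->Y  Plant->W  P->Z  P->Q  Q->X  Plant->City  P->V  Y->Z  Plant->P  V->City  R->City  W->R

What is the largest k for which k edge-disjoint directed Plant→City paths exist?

Assign every edge capacity 1; by Menger, the answer equals the max flow.
Path Plant→City (+1); total 1.
Path Plant→P→City (+1); total 2.
Path Plant→Q→City (+1); total 3.
Path Plant→V→City (+1); total 4.
Path Plant→W→City (+1); total 5.
No residual Plant→City path; max flow = 5.
Certifying cut of size 5: {Plant→City, Plant→P, Plant→Q, Plant→V, Plant→W}.

5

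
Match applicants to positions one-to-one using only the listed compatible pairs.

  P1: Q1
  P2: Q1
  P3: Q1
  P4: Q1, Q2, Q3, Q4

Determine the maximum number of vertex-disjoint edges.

2

Unit-capacity flow: source→left, listed edges, right→sink; max matching = max flow.
Augmenting path P1→Q1 (+1); matched 1.
Augmenting path P4→Q2 (+1); matched 2.
No augmenting path remains; maximum matching = 2.
König certificate: {P4, Q1} is a vertex cover of size 2 (every listed pair touches it), so no matching can be larger.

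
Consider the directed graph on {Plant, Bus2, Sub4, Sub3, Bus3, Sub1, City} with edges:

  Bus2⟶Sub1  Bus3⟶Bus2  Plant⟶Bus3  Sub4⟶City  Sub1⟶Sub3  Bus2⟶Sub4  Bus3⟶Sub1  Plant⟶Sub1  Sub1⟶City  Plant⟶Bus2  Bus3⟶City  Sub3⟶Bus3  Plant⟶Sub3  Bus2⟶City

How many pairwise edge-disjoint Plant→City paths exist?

Assign every edge capacity 1; by Menger, the answer equals the max flow.
Path Plant→Bus2→City (+1); total 1.
Path Plant→Bus3→City (+1); total 2.
Path Plant→Sub1→City (+1); total 3.
Path Plant→Sub3→Bus3→Bus2→Sub4→City (+1); total 4.
No residual Plant→City path; max flow = 4.
Certifying cut of size 4: {Plant→Bus2, Plant→Bus3, Plant→Sub1, Plant→Sub3}.

4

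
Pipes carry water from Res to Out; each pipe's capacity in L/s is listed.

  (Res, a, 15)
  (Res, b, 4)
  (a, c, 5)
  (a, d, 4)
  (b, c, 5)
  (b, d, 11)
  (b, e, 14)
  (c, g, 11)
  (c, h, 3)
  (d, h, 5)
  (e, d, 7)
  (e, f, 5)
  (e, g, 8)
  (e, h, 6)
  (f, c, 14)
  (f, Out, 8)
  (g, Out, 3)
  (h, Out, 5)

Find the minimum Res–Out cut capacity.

12

Augment Res→a→c→g→Out: bottleneck 3, flow now 3.
Augment Res→a→c→h→Out: bottleneck 2, flow now 5.
Augment Res→a→d→h→Out: bottleneck 3, flow now 8.
Augment Res→b→e→f→Out: bottleneck 4, flow now 12.
No augmenting path remains; maximum flow = 12.
By max-flow min-cut, the minimum cut capacity equals the max flow.
In the residual graph, reachable from Res: {Res, a, c, d, g, h}.
Min-cut edges: Res→b (4), g→Out (3), h→Out (5); capacity 4 + 3 + 5 = 12.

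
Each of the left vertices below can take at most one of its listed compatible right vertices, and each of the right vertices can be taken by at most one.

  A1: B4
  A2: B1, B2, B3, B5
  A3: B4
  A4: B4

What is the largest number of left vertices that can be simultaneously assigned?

Unit-capacity flow: source→left, listed edges, right→sink; max matching = max flow.
Augmenting path A1→B4 (+1); matched 1.
Augmenting path A2→B1 (+1); matched 2.
No augmenting path remains; maximum matching = 2.
König certificate: {A2, B4} is a vertex cover of size 2 (every listed pair touches it), so no matching can be larger.

2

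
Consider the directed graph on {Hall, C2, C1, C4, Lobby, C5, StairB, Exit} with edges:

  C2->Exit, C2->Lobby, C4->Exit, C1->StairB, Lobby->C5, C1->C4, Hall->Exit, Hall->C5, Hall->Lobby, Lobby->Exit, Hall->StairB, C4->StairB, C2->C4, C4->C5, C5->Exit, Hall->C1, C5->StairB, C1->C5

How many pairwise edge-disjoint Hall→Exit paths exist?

Assign every edge capacity 1; by Menger, the answer equals the max flow.
Path Hall→Exit (+1); total 1.
Path Hall→Lobby→Exit (+1); total 2.
Path Hall→C5→Exit (+1); total 3.
Path Hall→C1→C4→Exit (+1); total 4.
No residual Hall→Exit path; max flow = 4.
Certifying cut of size 4: {Hall→C1, Hall→C5, Hall→Exit, Hall→Lobby}.

4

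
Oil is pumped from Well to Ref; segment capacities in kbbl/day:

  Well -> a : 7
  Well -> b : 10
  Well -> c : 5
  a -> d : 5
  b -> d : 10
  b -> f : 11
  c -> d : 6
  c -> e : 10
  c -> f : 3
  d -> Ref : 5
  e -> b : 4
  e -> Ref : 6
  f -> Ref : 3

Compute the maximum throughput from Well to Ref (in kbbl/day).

13

Augment Well→a→d→Ref: bottleneck 5, flow now 5.
Augment Well→b→f→Ref: bottleneck 3, flow now 8.
Augment Well→c→e→Ref: bottleneck 5, flow now 13.
No augmenting path remains; maximum flow = 13.
In the residual graph, reachable from Well: {Well, a, b, d, f}.
Min-cut edges: Well→c (5), d→Ref (5), f→Ref (3); capacity 5 + 5 + 3 = 13.
This cut is saturated, so no flow can exceed 13.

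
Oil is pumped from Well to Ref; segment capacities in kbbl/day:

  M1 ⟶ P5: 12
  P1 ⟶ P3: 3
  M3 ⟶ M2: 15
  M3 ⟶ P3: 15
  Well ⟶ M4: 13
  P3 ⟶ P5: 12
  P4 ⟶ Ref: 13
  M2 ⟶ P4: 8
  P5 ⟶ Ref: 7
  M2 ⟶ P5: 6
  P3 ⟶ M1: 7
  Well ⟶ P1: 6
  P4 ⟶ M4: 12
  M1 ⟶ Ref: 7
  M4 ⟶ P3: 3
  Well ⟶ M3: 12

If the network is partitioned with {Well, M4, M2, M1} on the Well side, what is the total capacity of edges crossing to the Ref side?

54

Edges leaving {Well, M4, M2, M1}: Well→P1 (6), Well→M3 (12), M4→P3 (3), M2→P5 (6), M2→P4 (8), M1→P5 (12), M1→Ref (7).
Cut capacity = 6 + 12 + 3 + 6 + 8 + 12 + 7 = 54.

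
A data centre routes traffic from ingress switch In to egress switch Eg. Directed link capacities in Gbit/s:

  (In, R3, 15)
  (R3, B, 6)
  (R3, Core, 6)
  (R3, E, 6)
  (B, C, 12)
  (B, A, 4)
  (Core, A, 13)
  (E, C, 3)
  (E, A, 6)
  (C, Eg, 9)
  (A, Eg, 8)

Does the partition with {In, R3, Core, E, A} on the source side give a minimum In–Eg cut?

No — its capacity is 17, but the minimum cut has capacity 15.

Given cut capacity: 6 + 3 + 8 = 17.
Augment In→R3→B→C→Eg: bottleneck 6, flow now 6.
Augment In→R3→Core→A→Eg: bottleneck 6, flow now 12.
Augment In→R3→E→C→Eg: bottleneck 3, flow now 15.
No augmenting path remains; maximum flow = 15.
In the residual graph, reachable from In: {In}.
Min-cut edges: In→R3 (15); capacity 15 = 15.
Cut capacity 17 exceeds the max flow 15, so it is not minimum.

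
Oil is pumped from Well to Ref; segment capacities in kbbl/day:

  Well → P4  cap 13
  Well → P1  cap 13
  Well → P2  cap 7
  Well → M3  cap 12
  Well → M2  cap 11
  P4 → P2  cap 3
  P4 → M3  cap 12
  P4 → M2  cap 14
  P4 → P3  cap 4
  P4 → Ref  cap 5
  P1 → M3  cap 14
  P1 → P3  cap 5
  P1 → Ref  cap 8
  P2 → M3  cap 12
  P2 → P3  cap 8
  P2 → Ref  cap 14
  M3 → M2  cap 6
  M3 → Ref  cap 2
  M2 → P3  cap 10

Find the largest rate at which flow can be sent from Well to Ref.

25

Augment Well→P4→Ref: bottleneck 5, flow now 5.
Augment Well→P1→Ref: bottleneck 8, flow now 13.
Augment Well→P2→Ref: bottleneck 7, flow now 20.
Augment Well→M3→Ref: bottleneck 2, flow now 22.
Augment Well→P4→P2→Ref: bottleneck 3, flow now 25.
No augmenting path remains; maximum flow = 25.
In the residual graph, reachable from Well: {Well, P4, P1, M3, M2, P3}.
Min-cut edges: Well→P2 (7), P4→P2 (3), P4→Ref (5), P1→Ref (8), M3→Ref (2); capacity 7 + 3 + 5 + 8 + 2 = 25.
This cut is saturated, so no flow can exceed 25.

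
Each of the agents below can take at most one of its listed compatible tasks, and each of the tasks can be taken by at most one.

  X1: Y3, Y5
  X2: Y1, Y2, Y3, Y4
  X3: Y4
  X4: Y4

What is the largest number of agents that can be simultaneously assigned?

Unit-capacity flow: source→left, listed edges, right→sink; max matching = max flow.
Augmenting path X1→Y3 (+1); matched 1.
Augmenting path X2→Y1 (+1); matched 2.
Augmenting path X3→Y4 (+1); matched 3.
No augmenting path remains; maximum matching = 3.
König certificate: {X1, X2, Y4} is a vertex cover of size 3 (every listed pair touches it), so no matching can be larger.

3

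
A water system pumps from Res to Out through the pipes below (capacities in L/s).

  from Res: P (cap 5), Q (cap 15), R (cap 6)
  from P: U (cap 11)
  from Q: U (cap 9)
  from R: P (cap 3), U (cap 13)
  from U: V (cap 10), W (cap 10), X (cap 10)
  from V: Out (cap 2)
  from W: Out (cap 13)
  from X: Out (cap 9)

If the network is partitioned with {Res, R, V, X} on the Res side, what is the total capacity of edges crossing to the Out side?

47

Edges leaving {Res, R, V, X}: Res→P (5), Res→Q (15), R→P (3), R→U (13), V→Out (2), X→Out (9).
Cut capacity = 5 + 15 + 3 + 13 + 2 + 9 = 47.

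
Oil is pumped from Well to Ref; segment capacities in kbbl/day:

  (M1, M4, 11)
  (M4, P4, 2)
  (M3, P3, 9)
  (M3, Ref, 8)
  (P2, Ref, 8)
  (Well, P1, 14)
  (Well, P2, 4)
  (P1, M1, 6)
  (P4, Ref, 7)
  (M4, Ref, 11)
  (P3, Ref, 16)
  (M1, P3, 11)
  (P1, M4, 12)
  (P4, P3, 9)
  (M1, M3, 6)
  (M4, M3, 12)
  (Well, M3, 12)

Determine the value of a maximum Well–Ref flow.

Augment Well→P2→Ref: bottleneck 4, flow now 4.
Augment Well→M3→Ref: bottleneck 8, flow now 12.
Augment Well→P1→M4→Ref: bottleneck 11, flow now 23.
Augment Well→M3→P3→Ref: bottleneck 4, flow now 27.
Augment Well→P1→M1→P3→Ref: bottleneck 3, flow now 30.
No augmenting path remains; maximum flow = 30.
In the residual graph, reachable from Well: {Well}.
Min-cut edges: Well→P1 (14), Well→P2 (4), Well→M3 (12); capacity 14 + 4 + 12 = 30.
This cut is saturated, so no flow can exceed 30.

30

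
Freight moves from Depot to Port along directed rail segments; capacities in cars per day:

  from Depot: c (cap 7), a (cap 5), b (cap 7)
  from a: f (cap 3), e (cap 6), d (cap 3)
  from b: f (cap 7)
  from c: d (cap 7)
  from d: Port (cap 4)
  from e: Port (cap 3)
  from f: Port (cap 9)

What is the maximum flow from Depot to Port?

Augment Depot→a→d→Port: bottleneck 3, flow now 3.
Augment Depot→a→e→Port: bottleneck 2, flow now 5.
Augment Depot→b→f→Port: bottleneck 7, flow now 12.
Augment Depot→c→d→Port: bottleneck 1, flow now 13.
Augment Depot→c→d→a→e→Port: bottleneck 1, flow now 14. (uses reverse residual edge)
Augment Depot→c→d→a→f→Port: bottleneck 2, flow now 16. (uses reverse residual edge)
No augmenting path remains; maximum flow = 16.
In the residual graph, reachable from Depot: {Depot, c, d}.
Min-cut edges: Depot→a (5), Depot→b (7), d→Port (4); capacity 5 + 7 + 4 = 16.
This cut is saturated, so no flow can exceed 16.

16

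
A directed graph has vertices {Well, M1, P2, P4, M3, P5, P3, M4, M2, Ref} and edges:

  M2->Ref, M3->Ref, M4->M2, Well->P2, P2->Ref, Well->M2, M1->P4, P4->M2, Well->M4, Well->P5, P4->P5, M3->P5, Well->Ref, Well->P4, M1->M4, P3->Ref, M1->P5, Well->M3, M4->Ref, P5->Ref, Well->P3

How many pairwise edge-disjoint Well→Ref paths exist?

Assign every edge capacity 1; by Menger, the answer equals the max flow.
Path Well→Ref (+1); total 1.
Path Well→P2→Ref (+1); total 2.
Path Well→M3→Ref (+1); total 3.
Path Well→P5→Ref (+1); total 4.
Path Well→P3→Ref (+1); total 5.
Path Well→M4→Ref (+1); total 6.
Path Well→M2→Ref (+1); total 7.
No residual Well→Ref path; max flow = 7.
Certifying cut of size 7: {M2→Ref, P5→Ref, Well→M3, Well→M4, Well→P2, Well→P3, Well→Ref}.

7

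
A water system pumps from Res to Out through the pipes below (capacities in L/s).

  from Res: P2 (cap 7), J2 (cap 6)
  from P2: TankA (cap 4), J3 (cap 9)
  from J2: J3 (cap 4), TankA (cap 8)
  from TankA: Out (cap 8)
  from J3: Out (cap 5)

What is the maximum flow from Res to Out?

Augment Res→P2→TankA→Out: bottleneck 4, flow now 4.
Augment Res→P2→J3→Out: bottleneck 3, flow now 7.
Augment Res→J2→TankA→Out: bottleneck 4, flow now 11.
Augment Res→J2→J3→Out: bottleneck 2, flow now 13.
No augmenting path remains; maximum flow = 13.
In the residual graph, reachable from Res: {Res}.
Min-cut edges: Res→P2 (7), Res→J2 (6); capacity 7 + 6 = 13.
This cut is saturated, so no flow can exceed 13.

13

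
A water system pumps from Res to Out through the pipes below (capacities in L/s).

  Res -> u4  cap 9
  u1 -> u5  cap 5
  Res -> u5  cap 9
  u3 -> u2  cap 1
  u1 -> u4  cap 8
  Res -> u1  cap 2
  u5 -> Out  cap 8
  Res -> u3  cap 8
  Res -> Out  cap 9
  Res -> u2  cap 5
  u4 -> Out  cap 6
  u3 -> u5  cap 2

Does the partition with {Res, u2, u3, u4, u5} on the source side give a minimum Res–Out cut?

No — its capacity is 25, but the minimum cut has capacity 23.

Given cut capacity: 2 + 9 + 6 + 8 = 25.
Augment Res→Out: bottleneck 9, flow now 9.
Augment Res→u4→Out: bottleneck 6, flow now 15.
Augment Res→u5→Out: bottleneck 8, flow now 23.
No augmenting path remains; maximum flow = 23.
In the residual graph, reachable from Res: {Res, u1, u2, u3, u4, u5}.
Min-cut edges: Res→Out (9), u4→Out (6), u5→Out (8); capacity 9 + 6 + 8 = 23.
Cut capacity 25 exceeds the max flow 23, so it is not minimum.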